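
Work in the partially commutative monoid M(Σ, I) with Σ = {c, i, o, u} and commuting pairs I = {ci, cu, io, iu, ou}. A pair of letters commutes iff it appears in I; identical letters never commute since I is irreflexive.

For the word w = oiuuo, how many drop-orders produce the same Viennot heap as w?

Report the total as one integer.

0(o) covers ∅
1(i) covers ∅
2(u) covers ∅
3(u) covers 2:u
4(o) covers 0:o
floor of heap: 0:o, 1:i, 2:u
completions by unplaced set U, small U first (add the entries for U minus each lowest piece of U):
  |U|=1: {1}:1  {3}:1  {4}:1
  |U|=2: {0,4}:1  {1,3}:2  {1,4}:2  {2,3}:1  {3,4}:2
  |U|=3: {0,1,4}:3  {0,3,4}:3  {1,2,3}:3  {1,3,4}:6  {2,3,4}:3
  start at 0(o): 12
  start at 1(i): 6
  start at 2(u): 12
sum over floor = 30

30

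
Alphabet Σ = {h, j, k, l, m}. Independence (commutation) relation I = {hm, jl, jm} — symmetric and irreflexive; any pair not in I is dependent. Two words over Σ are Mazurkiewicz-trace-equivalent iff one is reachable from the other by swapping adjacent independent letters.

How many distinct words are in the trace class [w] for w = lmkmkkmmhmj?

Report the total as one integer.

drop 0:l onto floor
drop 1:m onto {0:l}
drop 2:k onto {1:m}
drop 3:m onto {2:k}
drop 4:k onto {3:m}
drop 5:k onto {4:k}
drop 6:m onto {5:k}
drop 7:m onto {6:m}
drop 8:h onto {5:k}
drop 9:m onto {7:m}
drop 10:j onto {8:h}
ground layer = {0:l}
drop-orders for the pieces not yet dropped (sum over which currently-grounded one goes next):
  1 to go: {9} 1  {10} 1
  2 to go: {7,9} 1  {8,10} 1  {9,10} 2
  3 to go: {6,7,9} 1  {7,9,10} 3  {8,9,10} 3
  4 to go: {6,7,9,10} 4  {7,8,9,10} 6
  5 to go: {6,7,8,9,10} 10
  6 to go: {5,6,7,8,9,10} 10
  7 to go: {4,5,6,7,8,9,10} 10
  8 to go: {3,4,5,6,7,8,9,10} 10
  9 to go: {2,3,4,5,6,7,8,9,10} 10
  if 0:l drops first: 10 orders

10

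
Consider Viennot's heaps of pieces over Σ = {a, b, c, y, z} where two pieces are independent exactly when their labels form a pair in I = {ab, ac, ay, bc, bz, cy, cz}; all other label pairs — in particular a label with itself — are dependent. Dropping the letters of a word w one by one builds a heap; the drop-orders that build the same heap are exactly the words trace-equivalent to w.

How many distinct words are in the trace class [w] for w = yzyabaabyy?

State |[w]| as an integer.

56

piece 0:y — minimal
piece 1:z rests on {0:y}
piece 2:y rests on {1:z}
piece 3:a rests on {1:z}
piece 4:b rests on {2:y}
piece 5:a rests on {3:a}
piece 6:a rests on {5:a}
piece 7:b rests on {4:b}
piece 8:y rests on {7:b}
piece 9:y rests on {8:y}
minimal pieces: {0:y}
ways to finish when only these pieces remain (= sum over removing one remaining piece with nothing left below it):
  1 left: {6}→1  {9}→1
  2 left: {5,6}→1  {6,9}→2  {8,9}→1
  3 left: {3,5,6}→1  {5,6,9}→3  {6,8,9}→3  {7,8,9}→1
  4 left: {3,5,6,9}→4  {4,7,8,9}→1  {5,6,8,9}→6  {6,7,8,9}→4
  5 left: {2,4,7,8,9}→1  {3,5,6,8,9}→10  {4,6,7,8,9}→5  {5,6,7,8,9}→10
  6 left: {2,4,6,7,8,9}→6  {3,5,6,7,8,9}→20  {4,5,6,7,8,9}→15
  7 left: {2,4,5,6,7,8,9}→21  {3,4,5,6,7,8,9}→35
  8 left: {2,3,4,5,6,7,8,9}→56
  placing 0:y first → 56 extensions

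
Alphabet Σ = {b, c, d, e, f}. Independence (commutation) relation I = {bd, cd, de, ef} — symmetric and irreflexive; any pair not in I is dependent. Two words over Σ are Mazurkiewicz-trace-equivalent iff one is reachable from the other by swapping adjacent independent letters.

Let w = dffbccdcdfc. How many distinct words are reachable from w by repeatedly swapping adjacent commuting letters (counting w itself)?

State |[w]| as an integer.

15

piece 0:d — minimal
piece 1:f rests on {0:d}
piece 2:f rests on {1:f}
piece 3:b rests on {2:f}
piece 4:c rests on {3:b}
piece 5:c rests on {4:c}
piece 6:d rests on {2:f}
piece 7:c rests on {5:c}
piece 8:d rests on {6:d}
piece 9:f rests on {7:c, 8:d}
piece 10:c rests on {9:f}
minimal pieces: {0:d}
ways to finish when only these pieces remain (= sum over removing one remaining piece with nothing left below it):
  1 left: {10}→1
  2 left: {9,10}→1
  3 left: {7,9,10}→1  {8,9,10}→1
  4 left: {5,7,9,10}→1  {6,8,9,10}→1  {7,8,9,10}→2
  5 left: {4,5,7,9,10}→1  {5,7,8,9,10}→3  {6,7,8,9,10}→3
  6 left: {3,4,5,7,9,10}→1  {4,5,7,8,9,10}→4  {5,6,7,8,9,10}→6
  7 left: {3,4,5,7,8,9,10}→5  {4,5,6,7,8,9,10}→10
  8 left: {3,4,5,6,7,8,9,10}→15
  9 left: {2,3,4,5,6,7,8,9,10}→15
  placing 0:d first → 15 extensions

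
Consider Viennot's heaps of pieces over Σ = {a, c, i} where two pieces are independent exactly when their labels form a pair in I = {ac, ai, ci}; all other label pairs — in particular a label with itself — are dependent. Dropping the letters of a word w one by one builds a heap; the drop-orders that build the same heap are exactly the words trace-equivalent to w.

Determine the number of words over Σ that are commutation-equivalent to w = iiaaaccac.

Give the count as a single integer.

drop 0:i onto floor
drop 1:i onto {0:i}
drop 2:a onto floor
drop 3:a onto {2:a}
drop 4:a onto {3:a}
drop 5:c onto floor
drop 6:c onto {5:c}
drop 7:a onto {4:a}
drop 8:c onto {6:c}
ground layer = {0:i, 2:a, 5:c}
drop-orders for the pieces not yet dropped (sum over which currently-grounded one goes next):
  1 to go: {1} 1  {7} 1  {8} 1
  2 to go: {0,1} 1  {1,7} 2  {1,8} 2  {4,7} 1  {6,8} 1  {7,8} 2
  3 to go: {0,1,7} 3  {0,1,8} 3  {1,4,7} 3  {1,6,8} 3  {1,7,8} 6  {3,4,7} 1  {4,7,8} 3  {5,6,8} 1  {6,7,8} 3
  4 to go: {0,1,4,7} 6  {0,1,6,8} 6  {0,1,7,8} 12  {1,3,4,7} 4  {1,4,7,8} 12  {1,5,6,8} 4  {1,6,7,8} 12  {2,3,4,7} 1  {3,4,7,8} 4  {4,6,7,8} 6  {5,6,7,8} 4
  5 to go: {0,1,3,4,7} 10  {0,1,4,7,8} 30  {0,1,5,6,8} 10  {0,1,6,7,8} 30  {1,2,3,4,7} 5  {1,3,4,7,8} 20  {1,4,6,7,8} 30  {1,5,6,7,8} 20  {2,3,4,7,8} 5  {3,4,6,7,8} 10  {4,5,6,7,8} 10
  6 to go: {0,1,2,3,4,7} 15  {0,1,3,4,7,8} 60  {0,1,4,6,7,8} 90  {0,1,5,6,7,8} 60  {1,2,3,4,7,8} 30  {1,3,4,6,7,8} 60  {1,4,5,6,7,8} 60  {2,3,4,6,7,8} 15  {3,4,5,6,7,8} 20
  7 to go: {0,1,2,3,4,7,8} 105  {0,1,3,4,6,7,8} 210  {0,1,4,5,6,7,8} 210  {1,2,3,4,6,7,8} 105  {1,3,4,5,6,7,8} 140  {2,3,4,5,6,7,8} 35
  if 0:i drops first: 280 orders
  if 2:a drops first: 560 orders
  if 5:c drops first: 420 orders
heap linearizations: 1260

1260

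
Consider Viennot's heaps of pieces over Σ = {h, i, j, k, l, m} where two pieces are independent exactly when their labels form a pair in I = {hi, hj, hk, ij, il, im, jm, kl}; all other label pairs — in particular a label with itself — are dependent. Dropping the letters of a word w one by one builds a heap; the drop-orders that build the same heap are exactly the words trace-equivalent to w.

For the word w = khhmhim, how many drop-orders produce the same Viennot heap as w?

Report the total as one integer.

#0=k has no predecessor
#1=h has no predecessor
#2=h depends on [1:h]
#3=m depends on [0:k, 2:h]
#4=h depends on [3:m]
#5=i depends on [0:k]
#6=m depends on [4:h]
sources: [0:k, 1:h]
N(rest) = Σ N(rest − s) over sources s of rest; N(one piece) = 1:
  size 1 → [5]=1  [6]=1
  size 2 → [4,6]=1  [5,6]=2
  size 3 → [3,4,6]=1  [4,5,6]=3
  size 4 → [2,3,4,6]=1  [3,4,5,6]=4
  size 5 → [0,3,4,5,6]=4  [1,2,3,4,6]=1  [2,3,4,5,6]=5
  first=0(k) contributes 6
  first=1(h) contributes 9
|[w]| = 15

15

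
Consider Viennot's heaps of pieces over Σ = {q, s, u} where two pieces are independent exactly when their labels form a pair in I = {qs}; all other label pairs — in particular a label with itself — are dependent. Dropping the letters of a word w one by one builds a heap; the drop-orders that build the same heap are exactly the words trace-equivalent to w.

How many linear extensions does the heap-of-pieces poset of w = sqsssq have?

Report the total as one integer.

#0=s has no predecessor
#1=q has no predecessor
#2=s depends on [0:s]
#3=s depends on [2:s]
#4=s depends on [3:s]
#5=q depends on [1:q]
sources: [0:s, 1:q]
N(rest) = Σ N(rest − s) over sources s of rest; N(one piece) = 1:
  size 1 → [4]=1  [5]=1
  size 2 → [1,5]=1  [3,4]=1  [4,5]=2
  size 3 → [1,4,5]=3  [2,3,4]=1  [3,4,5]=3
  size 4 → [0,2,3,4]=1  [1,3,4,5]=6  [2,3,4,5]=4
  first=0(s) contributes 10
  first=1(q) contributes 5
|[w]| = 15

15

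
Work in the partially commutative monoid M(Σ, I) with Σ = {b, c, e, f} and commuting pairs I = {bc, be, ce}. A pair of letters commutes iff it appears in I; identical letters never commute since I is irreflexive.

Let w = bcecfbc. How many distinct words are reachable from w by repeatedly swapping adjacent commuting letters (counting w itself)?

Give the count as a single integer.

0(b) covers ∅
1(c) covers ∅
2(e) covers ∅
3(c) covers 1:c
4(f) covers 0:b, 2:e, 3:c
5(b) covers 4:f
6(c) covers 4:f
floor of heap: 0:b, 1:c, 2:e
completions by unplaced set U, small U first (add the entries for U minus each lowest piece of U):
  |U|=1: {5}:1  {6}:1
  |U|=2: {5,6}:2
  |U|=3: {4,5,6}:2
  |U|=4: {0,4,5,6}:2  {2,4,5,6}:2  {3,4,5,6}:2
  |U|=5: {0,2,4,5,6}:4  {0,3,4,5,6}:4  {1,3,4,5,6}:2  {2,3,4,5,6}:4
  start at 0(b): 6
  start at 1(c): 12
  start at 2(e): 6
sum over floor = 24

24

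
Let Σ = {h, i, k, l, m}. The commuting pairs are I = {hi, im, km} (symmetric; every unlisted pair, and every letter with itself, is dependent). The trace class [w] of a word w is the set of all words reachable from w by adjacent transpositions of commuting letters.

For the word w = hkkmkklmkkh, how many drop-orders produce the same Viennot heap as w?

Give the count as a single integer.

piece 0:h — minimal
piece 1:k rests on {0:h}
piece 2:k rests on {1:k}
piece 3:m rests on {0:h}
piece 4:k rests on {2:k}
piece 5:k rests on {4:k}
piece 6:l rests on {3:m, 5:k}
piece 7:m rests on {6:l}
piece 8:k rests on {6:l}
piece 9:k rests on {8:k}
piece 10:h rests on {7:m, 9:k}
minimal pieces: {0:h}
ways to finish when only these pieces remain (= sum over removing one remaining piece with nothing left below it):
  1 left: {10}→1
  2 left: {7,10}→1  {9,10}→1
  3 left: {7,9,10}→2  {8,9,10}→1
  4 left: {7,8,9,10}→3
  5 left: {6,7,8,9,10}→3
  6 left: {3,6,7,8,9,10}→3  {5,6,7,8,9,10}→3
  7 left: {3,5,6,7,8,9,10}→6  {4,5,6,7,8,9,10}→3
  8 left: {2,4,5,6,7,8,9,10}→3  {3,4,5,6,7,8,9,10}→9
  9 left: {1,2,4,5,6,7,8,9,10}→3  {2,3,4,5,6,7,8,9,10}→12
  placing 0:h first → 15 extensions

15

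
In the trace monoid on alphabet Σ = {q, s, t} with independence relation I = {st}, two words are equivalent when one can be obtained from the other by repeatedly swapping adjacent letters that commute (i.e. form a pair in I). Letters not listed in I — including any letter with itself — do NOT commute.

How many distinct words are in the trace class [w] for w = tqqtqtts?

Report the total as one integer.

3

#0=t has no predecessor
#1=q depends on [0:t]
#2=q depends on [1:q]
#3=t depends on [2:q]
#4=q depends on [3:t]
#5=t depends on [4:q]
#6=t depends on [5:t]
#7=s depends on [4:q]
sources: [0:t]
N(rest) = Σ N(rest − s) over sources s of rest; N(one piece) = 1:
  size 1 → [6]=1  [7]=1
  size 2 → [5,6]=1  [6,7]=2
  size 3 → [5,6,7]=3
  size 4 → [4,5,6,7]=3
  size 5 → [3,4,5,6,7]=3
  size 6 → [2,3,4,5,6,7]=3
  first=0(t) contributes 3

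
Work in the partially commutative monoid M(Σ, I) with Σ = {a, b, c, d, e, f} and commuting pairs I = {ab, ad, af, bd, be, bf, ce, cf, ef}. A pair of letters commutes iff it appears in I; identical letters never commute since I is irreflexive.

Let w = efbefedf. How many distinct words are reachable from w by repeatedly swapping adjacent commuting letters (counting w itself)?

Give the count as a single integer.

#0=e has no predecessor
#1=f has no predecessor
#2=b has no predecessor
#3=e depends on [0:e]
#4=f depends on [1:f]
#5=e depends on [3:e]
#6=d depends on [4:f, 5:e]
#7=f depends on [6:d]
sources: [0:e, 1:f, 2:b]
N(rest) = Σ N(rest − s) over sources s of rest; N(one piece) = 1:
  size 1 → [2]=1  [7]=1
  size 2 → [2,7]=2  [6,7]=1
  size 3 → [2,6,7]=3  [4,6,7]=1  [5,6,7]=1
  size 4 → [1,4,6,7]=1  [2,4,6,7]=4  [2,5,6,7]=4  [3,5,6,7]=1  [4,5,6,7]=2
  size 5 → [0,3,5,6,7]=1  [1,2,4,6,7]=5  [1,4,5,6,7]=3  [2,3,5,6,7]=5  [2,4,5,6,7]=10  [3,4,5,6,7]=3
  size 6 → [0,2,3,5,6,7]=6  [0,3,4,5,6,7]=4  [1,2,4,5,6,7]=18  [1,3,4,5,6,7]=6  [2,3,4,5,6,7]=18
  first=0(e) contributes 42
  first=1(f) contributes 28
  first=2(b) contributes 10
|[w]| = 80

80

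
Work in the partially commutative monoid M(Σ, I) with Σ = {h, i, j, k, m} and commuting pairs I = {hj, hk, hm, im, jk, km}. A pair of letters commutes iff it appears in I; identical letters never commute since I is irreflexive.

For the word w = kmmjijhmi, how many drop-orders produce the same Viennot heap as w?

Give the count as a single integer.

0(k) covers ∅
1(m) covers ∅
2(m) covers 1:m
3(j) covers 2:m
4(i) covers 0:k, 3:j
5(j) covers 4:i
6(h) covers 4:i
7(m) covers 5:j
8(i) covers 5:j, 6:h
floor of heap: 0:k, 1:m
completions by unplaced set U, small U first (add the entries for U minus each lowest piece of U):
  |U|=1: {7}:1  {8}:1
  |U|=2: {6,8}:1  {7,8}:2
  |U|=3: {5,7,8}:2  {6,7,8}:3
  |U|=4: {5,6,7,8}:5
  |U|=5: {4,5,6,7,8}:5
  |U|=6: {0,4,5,6,7,8}:5  {3,4,5,6,7,8}:5
  |U|=7: {0,3,4,5,6,7,8}:10  {2,3,4,5,6,7,8}:5
  start at 0(k): 5
  start at 1(m): 15
sum over floor = 20

20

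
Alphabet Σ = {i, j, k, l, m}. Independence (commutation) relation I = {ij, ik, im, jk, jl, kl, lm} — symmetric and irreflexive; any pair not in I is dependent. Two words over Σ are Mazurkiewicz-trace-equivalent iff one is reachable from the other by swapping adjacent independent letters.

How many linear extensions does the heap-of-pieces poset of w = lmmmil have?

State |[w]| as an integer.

0(l) covers ∅
1(m) covers ∅
2(m) covers 1:m
3(m) covers 2:m
4(i) covers 0:l
5(l) covers 4:i
floor of heap: 0:l, 1:m
completions by unplaced set U, small U first (add the entries for U minus each lowest piece of U):
  |U|=1: {3}:1  {5}:1
  |U|=2: {2,3}:1  {3,5}:2  {4,5}:1
  |U|=3: {0,4,5}:1  {1,2,3}:1  {2,3,5}:3  {3,4,5}:3
  |U|=4: {0,3,4,5}:4  {1,2,3,5}:4  {2,3,4,5}:6
  start at 0(l): 10
  start at 1(m): 10
sum over floor = 20

20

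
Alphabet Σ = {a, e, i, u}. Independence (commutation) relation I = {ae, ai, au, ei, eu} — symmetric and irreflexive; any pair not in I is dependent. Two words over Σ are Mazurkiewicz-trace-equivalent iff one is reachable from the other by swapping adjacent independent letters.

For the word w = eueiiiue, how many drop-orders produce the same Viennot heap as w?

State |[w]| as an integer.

drop 0:e onto floor
drop 1:u onto floor
drop 2:e onto {0:e}
drop 3:i onto {1:u}
drop 4:i onto {3:i}
drop 5:i onto {4:i}
drop 6:u onto {5:i}
drop 7:e onto {2:e}
ground layer = {0:e, 1:u}
drop-orders for the pieces not yet dropped (sum over which currently-grounded one goes next):
  1 to go: {6} 1  {7} 1
  2 to go: {2,7} 1  {5,6} 1  {6,7} 2
  3 to go: {0,2,7} 1  {2,6,7} 3  {4,5,6} 1  {5,6,7} 3
  4 to go: {0,2,6,7} 4  {2,5,6,7} 6  {3,4,5,6} 1  {4,5,6,7} 4
  5 to go: {0,2,5,6,7} 10  {1,3,4,5,6} 1  {2,4,5,6,7} 10  {3,4,5,6,7} 5
  6 to go: {0,2,4,5,6,7} 20  {1,3,4,5,6,7} 6  {2,3,4,5,6,7} 15
  if 0:e drops first: 21 orders
  if 1:u drops first: 35 orders
heap linearizations: 56

56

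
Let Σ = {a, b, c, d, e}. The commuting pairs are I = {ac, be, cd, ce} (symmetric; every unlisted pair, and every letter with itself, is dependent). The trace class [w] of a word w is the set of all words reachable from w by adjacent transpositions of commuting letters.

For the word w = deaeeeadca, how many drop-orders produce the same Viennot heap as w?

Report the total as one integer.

piece 0:d — minimal
piece 1:e rests on {0:d}
piece 2:a rests on {1:e}
piece 3:e rests on {2:a}
piece 4:e rests on {3:e}
piece 5:e rests on {4:e}
piece 6:a rests on {5:e}
piece 7:d rests on {6:a}
piece 8:c — minimal
piece 9:a rests on {7:d}
minimal pieces: {0:d, 8:c}
ways to finish when only these pieces remain (= sum over removing one remaining piece with nothing left below it):
  1 left: {8}→1  {9}→1
  2 left: {7,9}→1  {8,9}→2
  3 left: {6,7,9}→1  {7,8,9}→3
  4 left: {5,6,7,9}→1  {6,7,8,9}→4
  5 left: {4,5,6,7,9}→1  {5,6,7,8,9}→5
  6 left: {3,4,5,6,7,9}→1  {4,5,6,7,8,9}→6
  7 left: {2,3,4,5,6,7,9}→1  {3,4,5,6,7,8,9}→7
  8 left: {1,2,3,4,5,6,7,9}→1  {2,3,4,5,6,7,8,9}→8
  placing 0:d first → 9 extensions
  placing 8:c first → 1 extensions
total linear extensions = 10

10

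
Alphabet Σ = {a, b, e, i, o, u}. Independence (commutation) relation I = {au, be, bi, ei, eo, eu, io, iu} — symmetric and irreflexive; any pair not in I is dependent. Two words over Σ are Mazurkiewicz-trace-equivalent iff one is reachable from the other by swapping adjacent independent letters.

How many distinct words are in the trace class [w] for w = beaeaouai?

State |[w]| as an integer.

6

piece 0:b — minimal
piece 1:e — minimal
piece 2:a rests on {0:b, 1:e}
piece 3:e rests on {2:a}
piece 4:a rests on {3:e}
piece 5:o rests on {4:a}
piece 6:u rests on {5:o}
piece 7:a rests on {5:o}
piece 8:i rests on {7:a}
minimal pieces: {0:b, 1:e}
ways to finish when only these pieces remain (= sum over removing one remaining piece with nothing left below it):
  1 left: {6}→1  {8}→1
  2 left: {6,8}→2  {7,8}→1
  3 left: {6,7,8}→3
  4 left: {5,6,7,8}→3
  5 left: {4,5,6,7,8}→3
  6 left: {3,4,5,6,7,8}→3
  7 left: {2,3,4,5,6,7,8}→3
  placing 0:b first → 3 extensions
  placing 1:e first → 3 extensions
total linear extensions = 6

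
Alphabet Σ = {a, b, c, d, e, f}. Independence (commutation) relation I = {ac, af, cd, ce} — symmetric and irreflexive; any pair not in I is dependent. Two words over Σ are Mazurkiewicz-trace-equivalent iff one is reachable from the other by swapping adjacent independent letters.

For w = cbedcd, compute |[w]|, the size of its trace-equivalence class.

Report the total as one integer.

piece 0:c — minimal
piece 1:b rests on {0:c}
piece 2:e rests on {1:b}
piece 3:d rests on {2:e}
piece 4:c rests on {1:b}
piece 5:d rests on {3:d}
minimal pieces: {0:c}
ways to finish when only these pieces remain (= sum over removing one remaining piece with nothing left below it):
  1 left: {4}→1  {5}→1
  2 left: {3,5}→1  {4,5}→2
  3 left: {2,3,5}→1  {3,4,5}→3
  4 left: {2,3,4,5}→4
  placing 0:c first → 4 extensions

4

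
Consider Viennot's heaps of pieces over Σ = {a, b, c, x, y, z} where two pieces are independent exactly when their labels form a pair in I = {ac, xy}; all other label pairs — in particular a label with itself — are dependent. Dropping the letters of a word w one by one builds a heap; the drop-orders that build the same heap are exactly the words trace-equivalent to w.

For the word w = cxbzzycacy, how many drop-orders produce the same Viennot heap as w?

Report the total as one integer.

3

#0=c has no predecessor
#1=x depends on [0:c]
#2=b depends on [1:x]
#3=z depends on [2:b]
#4=z depends on [3:z]
#5=y depends on [4:z]
#6=c depends on [5:y]
#7=a depends on [5:y]
#8=c depends on [6:c]
#9=y depends on [7:a, 8:c]
sources: [0:c]
N(rest) = Σ N(rest − s) over sources s of rest; N(one piece) = 1:
  size 1 → [9]=1
  size 2 → [7,9]=1  [8,9]=1
  size 3 → [6,8,9]=1  [7,8,9]=2
  size 4 → [6,7,8,9]=3
  size 5 → [5,6,7,8,9]=3
  size 6 → [4,5,6,7,8,9]=3
  size 7 → [3,4,5,6,7,8,9]=3
  size 8 → [2,3,4,5,6,7,8,9]=3
  first=0(c) contributes 3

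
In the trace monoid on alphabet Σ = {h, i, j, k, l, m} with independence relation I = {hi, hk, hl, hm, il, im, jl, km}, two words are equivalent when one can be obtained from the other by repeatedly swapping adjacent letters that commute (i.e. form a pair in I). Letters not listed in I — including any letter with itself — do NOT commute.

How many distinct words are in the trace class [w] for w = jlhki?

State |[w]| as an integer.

piece 0:j — minimal
piece 1:l — minimal
piece 2:h rests on {0:j}
piece 3:k rests on {0:j, 1:l}
piece 4:i rests on {3:k}
minimal pieces: {0:j, 1:l}
ways to finish when only these pieces remain (= sum over removing one remaining piece with nothing left below it):
  1 left: {2}→1  {4}→1
  2 left: {2,4}→2  {3,4}→1
  3 left: {1,3,4}→1  {2,3,4}→3
  placing 0:j first → 4 extensions
  placing 1:l first → 3 extensions
total linear extensions = 7

7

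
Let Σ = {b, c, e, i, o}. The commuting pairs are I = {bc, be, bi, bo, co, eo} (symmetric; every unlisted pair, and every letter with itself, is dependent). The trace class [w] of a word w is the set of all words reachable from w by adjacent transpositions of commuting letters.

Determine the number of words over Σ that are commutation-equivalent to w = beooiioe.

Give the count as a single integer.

48

#0=b has no predecessor
#1=e has no predecessor
#2=o has no predecessor
#3=o depends on [2:o]
#4=i depends on [1:e, 3:o]
#5=i depends on [4:i]
#6=o depends on [5:i]
#7=e depends on [5:i]
sources: [0:b, 1:e, 2:o]
N(rest) = Σ N(rest − s) over sources s of rest; N(one piece) = 1:
  size 1 → [0]=1  [6]=1  [7]=1
  size 2 → [0,6]=2  [0,7]=2  [6,7]=2
  size 3 → [0,6,7]=6  [5,6,7]=2
  size 4 → [0,5,6,7]=8  [4,5,6,7]=2
  size 5 → [0,4,5,6,7]=10  [1,4,5,6,7]=2  [3,4,5,6,7]=2
  size 6 → [0,1,4,5,6,7]=12  [0,3,4,5,6,7]=12  [1,3,4,5,6,7]=4  [2,3,4,5,6,7]=2
  first=0(b) contributes 6
  first=1(e) contributes 14
  first=2(o) contributes 28
|[w]| = 48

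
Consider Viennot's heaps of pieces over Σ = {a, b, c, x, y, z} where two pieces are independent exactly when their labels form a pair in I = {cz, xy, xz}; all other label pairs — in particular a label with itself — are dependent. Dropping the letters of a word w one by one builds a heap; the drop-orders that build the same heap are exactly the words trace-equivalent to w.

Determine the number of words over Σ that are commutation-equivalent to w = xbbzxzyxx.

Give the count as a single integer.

20

piece 0:x — minimal
piece 1:b rests on {0:x}
piece 2:b rests on {1:b}
piece 3:z rests on {2:b}
piece 4:x rests on {2:b}
piece 5:z rests on {3:z}
piece 6:y rests on {5:z}
piece 7:x rests on {4:x}
piece 8:x rests on {7:x}
minimal pieces: {0:x}
ways to finish when only these pieces remain (= sum over removing one remaining piece with nothing left below it):
  1 left: {6}→1  {8}→1
  2 left: {5,6}→1  {6,8}→2  {7,8}→1
  3 left: {3,5,6}→1  {4,7,8}→1  {5,6,8}→3  {6,7,8}→3
  4 left: {3,5,6,8}→4  {4,6,7,8}→4  {5,6,7,8}→6
  5 left: {3,5,6,7,8}→10  {4,5,6,7,8}→10
  6 left: {3,4,5,6,7,8}→20
  7 left: {2,3,4,5,6,7,8}→20
  placing 0:x first → 20 extensions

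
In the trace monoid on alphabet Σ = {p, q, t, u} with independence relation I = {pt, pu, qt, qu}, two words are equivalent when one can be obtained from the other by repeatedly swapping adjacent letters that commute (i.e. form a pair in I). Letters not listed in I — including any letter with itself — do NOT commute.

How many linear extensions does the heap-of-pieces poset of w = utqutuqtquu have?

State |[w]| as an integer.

piece 0:u — minimal
piece 1:t rests on {0:u}
piece 2:q — minimal
piece 3:u rests on {1:t}
piece 4:t rests on {3:u}
piece 5:u rests on {4:t}
piece 6:q rests on {2:q}
piece 7:t rests on {5:u}
piece 8:q rests on {6:q}
piece 9:u rests on {7:t}
piece 10:u rests on {9:u}
minimal pieces: {0:u, 2:q}
ways to finish when only these pieces remain (= sum over removing one remaining piece with nothing left below it):
  1 left: {8}→1  {10}→1
  2 left: {6,8}→1  {8,10}→2  {9,10}→1
  3 left: {2,6,8}→1  {6,8,10}→3  {7,9,10}→1  {8,9,10}→3
  4 left: {2,6,8,10}→4  {5,7,9,10}→1  {6,8,9,10}→6  {7,8,9,10}→4
  5 left: {2,6,8,9,10}→10  {4,5,7,9,10}→1  {5,7,8,9,10}→5  {6,7,8,9,10}→10
  6 left: {2,6,7,8,9,10}→20  {3,4,5,7,9,10}→1  {4,5,7,8,9,10}→6  {5,6,7,8,9,10}→15
  7 left: {1,3,4,5,7,9,10}→1  {2,5,6,7,8,9,10}→35  {3,4,5,7,8,9,10}→7  {4,5,6,7,8,9,10}→21
  8 left: {0,1,3,4,5,7,9,10}→1  {1,3,4,5,7,8,9,10}→8  {2,4,5,6,7,8,9,10}→56  {3,4,5,6,7,8,9,10}→28
  9 left: {0,1,3,4,5,7,8,9,10}→9  {1,3,4,5,6,7,8,9,10}→36  {2,3,4,5,6,7,8,9,10}→84
  placing 0:u first → 120 extensions
  placing 2:q first → 45 extensions
total linear extensions = 165

165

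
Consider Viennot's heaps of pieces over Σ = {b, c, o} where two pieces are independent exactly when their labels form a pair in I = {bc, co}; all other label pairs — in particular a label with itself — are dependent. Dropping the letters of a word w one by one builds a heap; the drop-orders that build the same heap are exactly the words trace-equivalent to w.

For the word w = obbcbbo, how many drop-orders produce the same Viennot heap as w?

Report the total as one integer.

0(o) covers ∅
1(b) covers 0:o
2(b) covers 1:b
3(c) covers ∅
4(b) covers 2:b
5(b) covers 4:b
6(o) covers 5:b
floor of heap: 0:o, 3:c
completions by unplaced set U, small U first (add the entries for U minus each lowest piece of U):
  |U|=1: {3}:1  {6}:1
  |U|=2: {3,6}:2  {5,6}:1
  |U|=3: {3,5,6}:3  {4,5,6}:1
  |U|=4: {2,4,5,6}:1  {3,4,5,6}:4
  |U|=5: {1,2,4,5,6}:1  {2,3,4,5,6}:5
  start at 0(o): 6
  start at 3(c): 1
sum over floor = 7

7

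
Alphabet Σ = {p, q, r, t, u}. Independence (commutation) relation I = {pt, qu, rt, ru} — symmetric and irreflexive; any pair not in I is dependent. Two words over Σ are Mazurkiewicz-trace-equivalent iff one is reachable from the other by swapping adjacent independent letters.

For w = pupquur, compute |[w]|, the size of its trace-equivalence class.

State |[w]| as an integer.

6

piece 0:p — minimal
piece 1:u rests on {0:p}
piece 2:p rests on {1:u}
piece 3:q rests on {2:p}
piece 4:u rests on {2:p}
piece 5:u rests on {4:u}
piece 6:r rests on {3:q}
minimal pieces: {0:p}
ways to finish when only these pieces remain (= sum over removing one remaining piece with nothing left below it):
  1 left: {5}→1  {6}→1
  2 left: {3,6}→1  {4,5}→1  {5,6}→2
  3 left: {3,5,6}→3  {4,5,6}→3
  4 left: {3,4,5,6}→6
  5 left: {2,3,4,5,6}→6
  placing 0:p first → 6 extensions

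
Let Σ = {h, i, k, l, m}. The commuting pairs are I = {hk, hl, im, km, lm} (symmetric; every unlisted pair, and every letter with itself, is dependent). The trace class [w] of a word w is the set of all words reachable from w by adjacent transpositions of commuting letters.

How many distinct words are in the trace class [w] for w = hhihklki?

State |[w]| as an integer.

4

#0=h has no predecessor
#1=h depends on [0:h]
#2=i depends on [1:h]
#3=h depends on [2:i]
#4=k depends on [2:i]
#5=l depends on [4:k]
#6=k depends on [5:l]
#7=i depends on [3:h, 6:k]
sources: [0:h]
N(rest) = Σ N(rest − s) over sources s of rest; N(one piece) = 1:
  size 1 → [7]=1
  size 2 → [3,7]=1  [6,7]=1
  size 3 → [3,6,7]=2  [5,6,7]=1
  size 4 → [3,5,6,7]=3  [4,5,6,7]=1
  size 5 → [3,4,5,6,7]=4
  size 6 → [2,3,4,5,6,7]=4
  first=0(h) contributes 4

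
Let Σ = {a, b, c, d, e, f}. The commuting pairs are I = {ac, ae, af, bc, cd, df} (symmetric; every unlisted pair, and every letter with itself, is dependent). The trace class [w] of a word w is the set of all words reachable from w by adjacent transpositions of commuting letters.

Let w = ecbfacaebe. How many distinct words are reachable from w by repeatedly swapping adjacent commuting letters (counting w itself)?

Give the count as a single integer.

drop 0:e onto floor
drop 1:c onto {0:e}
drop 2:b onto {0:e}
drop 3:f onto {1:c, 2:b}
drop 4:a onto {2:b}
drop 5:c onto {3:f}
drop 6:a onto {4:a}
drop 7:e onto {5:c}
drop 8:b onto {6:a, 7:e}
drop 9:e onto {8:b}
ground layer = {0:e}
drop-orders for the pieces not yet dropped (sum over which currently-grounded one goes next):
  1 to go: {9} 1
  2 to go: {8,9} 1
  3 to go: {6,8,9} 1  {7,8,9} 1
  4 to go: {4,6,8,9} 1  {5,7,8,9} 1  {6,7,8,9} 2
  5 to go: {3,5,7,8,9} 1  {4,6,7,8,9} 3  {5,6,7,8,9} 3
  6 to go: {1,3,5,7,8,9} 1  {3,5,6,7,8,9} 4  {4,5,6,7,8,9} 6
  7 to go: {1,3,5,6,7,8,9} 5  {3,4,5,6,7,8,9} 10
  8 to go: {1,3,4,5,6,7,8,9} 15  {2,3,4,5,6,7,8,9} 10
  if 0:e drops first: 25 orders

25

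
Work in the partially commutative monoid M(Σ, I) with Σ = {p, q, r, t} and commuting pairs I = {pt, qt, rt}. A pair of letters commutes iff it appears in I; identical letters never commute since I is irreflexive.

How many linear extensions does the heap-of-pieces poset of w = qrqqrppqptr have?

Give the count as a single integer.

drop 0:q onto floor
drop 1:r onto {0:q}
drop 2:q onto {1:r}
drop 3:q onto {2:q}
drop 4:r onto {3:q}
drop 5:p onto {4:r}
drop 6:p onto {5:p}
drop 7:q onto {6:p}
drop 8:p onto {7:q}
drop 9:t onto floor
drop 10:r onto {8:p}
ground layer = {0:q, 9:t}
drop-orders for the pieces not yet dropped (sum over which currently-grounded one goes next):
  1 to go: {9} 1  {10} 1
  2 to go: {8,10} 1  {9,10} 2
  3 to go: {7,8,10} 1  {8,9,10} 3
  4 to go: {6,7,8,10} 1  {7,8,9,10} 4
  5 to go: {5,6,7,8,10} 1  {6,7,8,9,10} 5
  6 to go: {4,5,6,7,8,10} 1  {5,6,7,8,9,10} 6
  7 to go: {3,4,5,6,7,8,10} 1  {4,5,6,7,8,9,10} 7
  8 to go: {2,3,4,5,6,7,8,10} 1  {3,4,5,6,7,8,9,10} 8
  9 to go: {1,2,3,4,5,6,7,8,10} 1  {2,3,4,5,6,7,8,9,10} 9
  if 0:q drops first: 10 orders
  if 9:t drops first: 1 orders
heap linearizations: 11

11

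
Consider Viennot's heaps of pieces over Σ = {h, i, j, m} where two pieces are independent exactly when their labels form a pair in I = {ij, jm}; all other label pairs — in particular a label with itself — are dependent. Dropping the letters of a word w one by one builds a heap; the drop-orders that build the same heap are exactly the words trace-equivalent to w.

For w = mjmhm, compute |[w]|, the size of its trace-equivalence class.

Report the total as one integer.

3

piece 0:m — minimal
piece 1:j — minimal
piece 2:m rests on {0:m}
piece 3:h rests on {1:j, 2:m}
piece 4:m rests on {3:h}
minimal pieces: {0:m, 1:j}
ways to finish when only these pieces remain (= sum over removing one remaining piece with nothing left below it):
  1 left: {4}→1
  2 left: {3,4}→1
  3 left: {1,3,4}→1  {2,3,4}→1
  placing 0:m first → 2 extensions
  placing 1:j first → 1 extensions
total linear extensions = 3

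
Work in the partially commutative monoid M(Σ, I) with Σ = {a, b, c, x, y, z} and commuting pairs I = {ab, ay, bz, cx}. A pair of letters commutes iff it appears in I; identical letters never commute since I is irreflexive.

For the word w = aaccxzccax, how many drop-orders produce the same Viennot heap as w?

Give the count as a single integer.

#0=a has no predecessor
#1=a depends on [0:a]
#2=c depends on [1:a]
#3=c depends on [2:c]
#4=x depends on [1:a]
#5=z depends on [3:c, 4:x]
#6=c depends on [5:z]
#7=c depends on [6:c]
#8=a depends on [7:c]
#9=x depends on [8:a]
sources: [0:a]
N(rest) = Σ N(rest − s) over sources s of rest; N(one piece) = 1:
  size 1 → [9]=1
  size 2 → [8,9]=1
  size 3 → [7,8,9]=1
  size 4 → [6,7,8,9]=1
  size 5 → [5,6,7,8,9]=1
  size 6 → [3,5,6,7,8,9]=1  [4,5,6,7,8,9]=1
  size 7 → [2,3,5,6,7,8,9]=1  [3,4,5,6,7,8,9]=2
  size 8 → [2,3,4,5,6,7,8,9]=3
  first=0(a) contributes 3

3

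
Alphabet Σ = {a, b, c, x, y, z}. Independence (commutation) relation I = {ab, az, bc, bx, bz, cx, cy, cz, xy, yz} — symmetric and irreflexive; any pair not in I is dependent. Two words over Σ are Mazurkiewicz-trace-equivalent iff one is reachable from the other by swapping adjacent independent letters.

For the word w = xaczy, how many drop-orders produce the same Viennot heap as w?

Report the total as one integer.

#0=x has no predecessor
#1=a depends on [0:x]
#2=c depends on [1:a]
#3=z depends on [0:x]
#4=y depends on [1:a]
sources: [0:x]
N(rest) = Σ N(rest − s) over sources s of rest; N(one piece) = 1:
  size 1 → [2]=1  [3]=1  [4]=1
  size 2 → [2,3]=2  [2,4]=2  [3,4]=2
  size 3 → [1,2,4]=2  [2,3,4]=6
  first=0(x) contributes 8

8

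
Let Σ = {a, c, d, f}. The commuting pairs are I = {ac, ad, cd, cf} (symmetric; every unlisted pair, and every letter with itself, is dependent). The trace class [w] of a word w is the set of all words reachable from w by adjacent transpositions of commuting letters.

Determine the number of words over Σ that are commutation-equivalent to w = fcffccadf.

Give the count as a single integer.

drop 0:f onto floor
drop 1:c onto floor
drop 2:f onto {0:f}
drop 3:f onto {2:f}
drop 4:c onto {1:c}
drop 5:c onto {4:c}
drop 6:a onto {3:f}
drop 7:d onto {3:f}
drop 8:f onto {6:a, 7:d}
ground layer = {0:f, 1:c}
drop-orders for the pieces not yet dropped (sum over which currently-grounded one goes next):
  1 to go: {5} 1  {8} 1
  2 to go: {4,5} 1  {5,8} 2  {6,8} 1  {7,8} 1
  3 to go: {1,4,5} 1  {4,5,8} 3  {5,6,8} 3  {5,7,8} 3  {6,7,8} 2
  4 to go: {1,4,5,8} 4  {3,6,7,8} 2  {4,5,6,8} 6  {4,5,7,8} 6  {5,6,7,8} 8
  5 to go: {1,4,5,6,8} 10  {1,4,5,7,8} 10  {2,3,6,7,8} 2  {3,5,6,7,8} 10  {4,5,6,7,8} 20
  6 to go: {0,2,3,6,7,8} 2  {1,4,5,6,7,8} 40  {2,3,5,6,7,8} 12  {3,4,5,6,7,8} 30
  7 to go: {0,2,3,5,6,7,8} 14  {1,3,4,5,6,7,8} 70  {2,3,4,5,6,7,8} 42
  if 0:f drops first: 112 orders
  if 1:c drops first: 56 orders
heap linearizations: 168

168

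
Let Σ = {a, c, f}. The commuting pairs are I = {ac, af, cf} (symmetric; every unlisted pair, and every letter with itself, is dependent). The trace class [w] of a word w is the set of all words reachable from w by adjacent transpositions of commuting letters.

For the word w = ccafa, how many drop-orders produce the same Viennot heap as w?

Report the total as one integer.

drop 0:c onto floor
drop 1:c onto {0:c}
drop 2:a onto floor
drop 3:f onto floor
drop 4:a onto {2:a}
ground layer = {0:c, 2:a, 3:f}
drop-orders for the pieces not yet dropped (sum over which currently-grounded one goes next):
  1 to go: {1} 1  {3} 1  {4} 1
  2 to go: {0,1} 1  {1,3} 2  {1,4} 2  {2,4} 1  {3,4} 2
  3 to go: {0,1,3} 3  {0,1,4} 3  {1,2,4} 3  {1,3,4} 6  {2,3,4} 3
  if 0:c drops first: 12 orders
  if 2:a drops first: 12 orders
  if 3:f drops first: 6 orders
heap linearizations: 30

30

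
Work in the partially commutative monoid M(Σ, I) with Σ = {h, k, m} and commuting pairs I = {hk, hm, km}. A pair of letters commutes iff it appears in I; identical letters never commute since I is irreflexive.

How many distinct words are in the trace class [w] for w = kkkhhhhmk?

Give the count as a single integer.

630

piece 0:k — minimal
piece 1:k rests on {0:k}
piece 2:k rests on {1:k}
piece 3:h — minimal
piece 4:h rests on {3:h}
piece 5:h rests on {4:h}
piece 6:h rests on {5:h}
piece 7:m — minimal
piece 8:k rests on {2:k}
minimal pieces: {0:k, 3:h, 7:m}
ways to finish when only these pieces remain (= sum over removing one remaining piece with nothing left below it):
  1 left: {6}→1  {7}→1  {8}→1
  2 left: {2,8}→1  {5,6}→1  {6,7}→2  {6,8}→2  {7,8}→2
  3 left: {1,2,8}→1  {2,6,8}→3  {2,7,8}→3  {4,5,6}→1  {5,6,7}→3  {5,6,8}→3  {6,7,8}→6
  4 left: {0,1,2,8}→1  {1,2,6,8}→4  {1,2,7,8}→4  {2,5,6,8}→6  {2,6,7,8}→12  {3,4,5,6}→1  {4,5,6,7}→4  {4,5,6,8}→4  {5,6,7,8}→12
  5 left: {0,1,2,6,8}→5  {0,1,2,7,8}→5  {1,2,5,6,8}→10  {1,2,6,7,8}→20  {2,4,5,6,8}→10  {2,5,6,7,8}→30  {3,4,5,6,7}→5  {3,4,5,6,8}→5  {4,5,6,7,8}→20
  6 left: {0,1,2,5,6,8}→15  {0,1,2,6,7,8}→30  {1,2,4,5,6,8}→20  {1,2,5,6,7,8}→60  {2,3,4,5,6,8}→15  {2,4,5,6,7,8}→60  {3,4,5,6,7,8}→30
  7 left: {0,1,2,4,5,6,8}→35  {0,1,2,5,6,7,8}→105  {1,2,3,4,5,6,8}→35  {1,2,4,5,6,7,8}→140  {2,3,4,5,6,7,8}→105
  placing 0:k first → 280 extensions
  placing 3:h first → 280 extensions
  placing 7:m first → 70 extensions
total linear extensions = 630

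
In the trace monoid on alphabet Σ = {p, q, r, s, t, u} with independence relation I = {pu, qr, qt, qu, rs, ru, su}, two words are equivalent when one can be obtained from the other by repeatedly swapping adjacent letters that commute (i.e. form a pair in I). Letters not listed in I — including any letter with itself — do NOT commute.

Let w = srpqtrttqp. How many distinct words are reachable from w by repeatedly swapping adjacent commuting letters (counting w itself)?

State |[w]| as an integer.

30

piece 0:s — minimal
piece 1:r — minimal
piece 2:p rests on {0:s, 1:r}
piece 3:q rests on {2:p}
piece 4:t rests on {2:p}
piece 5:r rests on {4:t}
piece 6:t rests on {5:r}
piece 7:t rests on {6:t}
piece 8:q rests on {3:q}
piece 9:p rests on {7:t, 8:q}
minimal pieces: {0:s, 1:r}
ways to finish when only these pieces remain (= sum over removing one remaining piece with nothing left below it):
  1 left: {9}→1
  2 left: {7,9}→1  {8,9}→1
  3 left: {3,8,9}→1  {6,7,9}→1  {7,8,9}→2
  4 left: {3,7,8,9}→3  {5,6,7,9}→1  {6,7,8,9}→3
  5 left: {3,6,7,8,9}→6  {4,5,6,7,9}→1  {5,6,7,8,9}→4
  6 left: {3,5,6,7,8,9}→10  {4,5,6,7,8,9}→5
  7 left: {3,4,5,6,7,8,9}→15
  8 left: {2,3,4,5,6,7,8,9}→15
  placing 0:s first → 15 extensions
  placing 1:r first → 15 extensions
total linear extensions = 30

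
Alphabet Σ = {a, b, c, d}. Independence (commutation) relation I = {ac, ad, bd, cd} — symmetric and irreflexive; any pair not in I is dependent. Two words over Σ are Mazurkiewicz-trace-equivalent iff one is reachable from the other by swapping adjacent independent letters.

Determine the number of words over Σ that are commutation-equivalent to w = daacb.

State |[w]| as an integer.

0(d) covers ∅
1(a) covers ∅
2(a) covers 1:a
3(c) covers ∅
4(b) covers 2:a, 3:c
floor of heap: 0:d, 1:a, 3:c
completions by unplaced set U, small U first (add the entries for U minus each lowest piece of U):
  |U|=1: {0}:1  {4}:1
  |U|=2: {0,4}:2  {2,4}:1  {3,4}:1
  |U|=3: {0,2,4}:3  {0,3,4}:3  {1,2,4}:1  {2,3,4}:2
  start at 0(d): 3
  start at 1(a): 8
  start at 3(c): 4
sum over floor = 15

15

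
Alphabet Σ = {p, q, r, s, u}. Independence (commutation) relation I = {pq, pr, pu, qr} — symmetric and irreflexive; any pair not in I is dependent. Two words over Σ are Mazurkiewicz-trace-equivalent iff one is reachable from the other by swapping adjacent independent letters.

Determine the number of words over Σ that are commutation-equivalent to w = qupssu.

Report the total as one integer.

0(q) covers ∅
1(u) covers 0:q
2(p) covers ∅
3(s) covers 1:u, 2:p
4(s) covers 3:s
5(u) covers 4:s
floor of heap: 0:q, 2:p
completions by unplaced set U, small U first (add the entries for U minus each lowest piece of U):
  |U|=1: {5}:1
  |U|=2: {4,5}:1
  |U|=3: {3,4,5}:1
  |U|=4: {1,3,4,5}:1  {2,3,4,5}:1
  start at 0(q): 2
  start at 2(p): 1
sum over floor = 3

3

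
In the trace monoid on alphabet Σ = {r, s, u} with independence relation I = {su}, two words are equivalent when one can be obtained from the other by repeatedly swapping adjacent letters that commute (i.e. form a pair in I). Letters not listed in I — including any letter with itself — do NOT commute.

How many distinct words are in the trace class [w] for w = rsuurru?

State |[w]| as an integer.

3

drop 0:r onto floor
drop 1:s onto {0:r}
drop 2:u onto {0:r}
drop 3:u onto {2:u}
drop 4:r onto {1:s, 3:u}
drop 5:r onto {4:r}
drop 6:u onto {5:r}
ground layer = {0:r}
drop-orders for the pieces not yet dropped (sum over which currently-grounded one goes next):
  1 to go: {6} 1
  2 to go: {5,6} 1
  3 to go: {4,5,6} 1
  4 to go: {1,4,5,6} 1  {3,4,5,6} 1
  5 to go: {1,3,4,5,6} 2  {2,3,4,5,6} 1
  if 0:r drops first: 3 orders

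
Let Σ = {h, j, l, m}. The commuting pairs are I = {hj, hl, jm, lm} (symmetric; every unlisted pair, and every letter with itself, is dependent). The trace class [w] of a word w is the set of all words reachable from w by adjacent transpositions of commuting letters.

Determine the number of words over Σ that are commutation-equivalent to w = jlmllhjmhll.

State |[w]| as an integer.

330

#0=j has no predecessor
#1=l depends on [0:j]
#2=m has no predecessor
#3=l depends on [1:l]
#4=l depends on [3:l]
#5=h depends on [2:m]
#6=j depends on [4:l]
#7=m depends on [5:h]
#8=h depends on [7:m]
#9=l depends on [6:j]
#10=l depends on [9:l]
sources: [0:j, 2:m]
N(rest) = Σ N(rest − s) over sources s of rest; N(one piece) = 1:
  size 1 → [8]=1  [10]=1
  size 2 → [7,8]=1  [8,10]=2  [9,10]=1
  size 3 → [5,7,8]=1  [6,9,10]=1  [7,8,10]=3  [8,9,10]=3
  size 4 → [2,5,7,8]=1  [4,6,9,10]=1  [5,7,8,10]=4  [6,8,9,10]=4  [7,8,9,10]=6
  size 5 → [2,5,7,8,10]=5  [3,4,6,9,10]=1  [4,6,8,9,10]=5  [5,7,8,9,10]=10  [6,7,8,9,10]=10
  size 6 → [1,3,4,6,9,10]=1  [2,5,7,8,9,10]=15  [3,4,6,8,9,10]=6  [4,6,7,8,9,10]=15  [5,6,7,8,9,10]=20
  size 7 → [0,1,3,4,6,9,10]=1  [1,3,4,6,8,9,10]=7  [2,5,6,7,8,9,10]=35  [3,4,6,7,8,9,10]=21  [4,5,6,7,8,9,10]=35
  size 8 → [0,1,3,4,6,8,9,10]=8  [1,3,4,6,7,8,9,10]=28  [2,4,5,6,7,8,9,10]=70  [3,4,5,6,7,8,9,10]=56
  size 9 → [0,1,3,4,6,7,8,9,10]=36  [1,3,4,5,6,7,8,9,10]=84  [2,3,4,5,6,7,8,9,10]=126
  first=0(j) contributes 210
  first=2(m) contributes 120
|[w]| = 330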